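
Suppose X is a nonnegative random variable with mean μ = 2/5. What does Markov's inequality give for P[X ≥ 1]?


μ = E[X] = 2/5, a = 1.
Markov: P[X ≥ 1] ≤ μ/a = (2/5)/1 = 2/5.
Numerically: ≈ 0.400000.
(Since a = 1 > μ = 0.400000, the bound 2/5 is < 1 and informative.)

P[X ≥ 1] ≤ 2/5 ≈ 0.400000.


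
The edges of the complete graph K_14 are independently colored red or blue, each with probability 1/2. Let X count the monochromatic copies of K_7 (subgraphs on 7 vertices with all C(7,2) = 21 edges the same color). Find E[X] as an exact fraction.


Let X = Σ_S X_S over the C(14, 7) = 3432 subsets S of size 7, where X_S = 1 if the K_7 on S is monochromatic.
For a fixed S, the K_7 on S has C(7, 2) = 21 edges. P[all 21 edges red] = (1/2)^21, and likewise for blue, so P[monochromatic] = 2·(1/2)^21 = 2^{1 − 21} = 1/1048576.
Summing: E[X] = C(14, 7) · 2^{1 − 21} = 3432 · 1/1048576 = 429/131072.
Numerically: E[X] ≈ 0.003273.

E[X] = C(14,7)·2^(1−C(7,2)) = 429/131072 ≈ 0.003273.


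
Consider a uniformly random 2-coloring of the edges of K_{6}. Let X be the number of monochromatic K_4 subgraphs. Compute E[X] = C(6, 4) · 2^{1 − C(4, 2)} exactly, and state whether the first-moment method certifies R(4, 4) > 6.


E[X] = C(6, 4) · 2^{1 − 6} = 15 · 2^{−5} = 15/32.
As a reduced fraction: E[X] = 15/32 ≈ 0.469.
Is E[X] < 1? YES.
Since E[X] < 1, there exists a 2-coloring of K_{6} with no monochromatic K_4; hence R(4, 4) > 6.

E[X] = 15/32 ≈ 0.469; E[X] < 1, so R(4, 4) > 6.


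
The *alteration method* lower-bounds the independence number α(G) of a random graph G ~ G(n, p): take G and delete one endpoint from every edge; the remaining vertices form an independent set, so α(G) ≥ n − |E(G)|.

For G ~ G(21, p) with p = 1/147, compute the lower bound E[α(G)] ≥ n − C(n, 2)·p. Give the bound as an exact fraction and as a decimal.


E[|E(G)|] = C(21, 2)·p = 210 · (1/147) = 10/7.
E[α(G)] ≥ n − E[|E(G)|] = 21 − 10/7 = 137/7.
Numerically: ≈ 19.5714.
(This is only a lower bound; the true E[α(G)] may be larger.)

E[α(G)] ≥ 137/7 ≈ 19.5714.


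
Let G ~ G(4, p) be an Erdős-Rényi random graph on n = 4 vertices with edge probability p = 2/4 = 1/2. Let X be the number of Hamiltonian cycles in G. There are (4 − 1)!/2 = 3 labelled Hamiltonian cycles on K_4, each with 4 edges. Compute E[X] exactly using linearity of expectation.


K_4 has (4 − 1)!/2 = 3 labelled Hamiltonian cycles.
For each such Hamiltonian cycle H, let X_H = 1 if all 4 edges of H are present in G. Then P[X_H = 1] = p^{4} = (1/2)^{4} = 1/16.
By linearity of expectation: E[X] = Σ_H E[X_H] = 3 · p^{4} = 3 · 1/16 = 3/16.
Numerically: E[X] ≈ 0.188.

E[X] = 3 · (1/2)^{4} = 3/16 ≈ 0.188.


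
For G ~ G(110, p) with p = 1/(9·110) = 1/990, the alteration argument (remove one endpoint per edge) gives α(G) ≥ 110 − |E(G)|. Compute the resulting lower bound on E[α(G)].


E[|E(G)|] = C(110, 2)·p = 5995 · (1/990) = 109/18.
E[α(G)] ≥ n − E[|E(G)|] = 110 − 109/18 = 1871/18.
Numerically: ≈ 103.944.
(This is only a lower bound; the true E[α(G)] may be larger.)

E[α(G)] ≥ 1871/18 ≈ 103.944.


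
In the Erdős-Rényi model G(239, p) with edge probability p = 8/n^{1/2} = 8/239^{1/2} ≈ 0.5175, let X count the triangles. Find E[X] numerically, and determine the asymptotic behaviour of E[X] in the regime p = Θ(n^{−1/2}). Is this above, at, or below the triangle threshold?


Number of potential triangles: C(239, 3) = 2246839.
Each occurs with probability p³ ≈ (0.5175)³ ≈ 1.385712e-01.
By linearity: E[X] = C(239, 3)·p³ ≈ 2246839 · 1.385712e-01 ≈ 311347.2708.
Since α = 1/2 < 1, p = c/n^{1/2} ≫ 1/n is above the triangle threshold p ~ 1/n. Asymptotically E[X] ~ (c³/6)·n^{3(1−α)} = (8³/6)·n^{1.5} → ∞; triangles are abundant w.h.p.

E[X] ≈ 311347.2708; in regime p = Θ(1/n^{1/2}) E[X] diverges (above the triangle threshold p ~ 1/n).


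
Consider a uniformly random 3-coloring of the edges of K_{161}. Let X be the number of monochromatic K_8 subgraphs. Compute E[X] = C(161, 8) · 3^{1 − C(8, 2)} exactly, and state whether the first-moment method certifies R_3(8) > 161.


E[X] = C(161, 8) · 3^{1 − 28} = 9383313279340 · 3^{−27} = 9383313279340/7625597484987.
As a reduced fraction: E[X] = 9383313279340/7625597484987 ≈ 1.230502.
Is E[X] < 1? NO.
Since E[X] ≥ 1, the first-moment bound is inconclusive at n = 161; it does NOT by itself certify R_3(8) > 161.

E[X] = 9383313279340/7625597484987 ≈ 1.230502; E[X] ≥ 1; first-moment method inconclusive here.


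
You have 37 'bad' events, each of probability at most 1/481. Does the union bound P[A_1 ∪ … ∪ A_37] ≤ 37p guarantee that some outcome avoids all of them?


Union bound: P[∪_{i=1}^{37} A_i] ≤ Σ_i P[A_i] ≤ 37·p = 37·(1/481) = 1/13.
Numerically: 1/13 ≈ 0.07692.
Is 1/13 < 1? YES.
Since P[∪ A_i] ≤ 1/13 < 1, the complement has P[∩ A_i^c] ≥ 1 − 1/13 = 12/13 > 0, so some outcome avoids every A_i.

37·p = 1/13 ≈ 0.07692; existence CERTIFIED by the union bound.


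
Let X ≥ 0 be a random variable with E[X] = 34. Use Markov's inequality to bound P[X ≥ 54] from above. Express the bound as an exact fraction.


μ = E[X] = 34, a = 54.
Markov: P[X ≥ 54] ≤ μ/a = (34)/54 = 17/27.
Numerically: ≈ 0.629630.
(Since a = 54 > μ = 34.000000, the bound 17/27 is < 1 and informative.)

P[X ≥ 54] ≤ 17/27 ≈ 0.629630.


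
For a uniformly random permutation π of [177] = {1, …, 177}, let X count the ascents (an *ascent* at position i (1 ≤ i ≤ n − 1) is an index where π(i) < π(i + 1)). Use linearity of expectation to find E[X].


Write X = Σ X_I over i = 1, …, 176, with X_I the indicator of one ascent.
There are 176 indicators.
For each fixed i, the pair (π(i), π(i+1)) is a uniformly random ordered pair of distinct values from {1, …, 177}; by symmetry P[π(i) < π(i+1)] = 1/2.
By linearity: E[X] = 176 · (1/2) = (177 − 1) · (1/2) = 88 ≈ 88.0000.

E[X] = 88 = 88.0000.


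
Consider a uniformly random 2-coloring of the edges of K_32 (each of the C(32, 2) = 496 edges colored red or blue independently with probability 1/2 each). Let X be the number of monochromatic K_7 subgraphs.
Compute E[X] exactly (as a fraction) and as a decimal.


Let X = Σ_S X_S over the C(32, 7) = 3365856 subsets S of size 7, where X_S = 1 if the K_7 on S is monochromatic.
For a fixed S, the K_7 on S has C(7, 2) = 21 edges. P[all 21 edges red] = (1/2)^21, and likewise for blue, so P[monochromatic] = 2·(1/2)^21 = 2^{1 − 21} = 1/1048576.
By linearity of expectation: E[X] = C(32, 7) · 2^{1 − 21} = 3365856 · 1/1048576 = 105183/32768.
Numerically: E[X] ≈ 3.209930.

E[X] = C(32,7)·2^(1−C(7,2)) = 105183/32768 ≈ 3.209930.


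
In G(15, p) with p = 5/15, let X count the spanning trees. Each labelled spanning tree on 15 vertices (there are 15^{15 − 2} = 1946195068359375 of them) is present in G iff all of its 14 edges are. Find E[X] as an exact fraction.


K_15 has 15^{15 − 2} = 1946195068359375 labelled spanning trees.
For each such spanning tree H, let X_H = 1 if all 14 edges of H are present in G. Then P[X_H = 1] = p^{14} = (1/3)^{14} = 1/4782969.
By linearity of expectation: E[X] = Σ_H E[X_H] = 1946195068359375 · p^{14} = 1946195068359375 · 1/4782969 = 1220703125/3.
Numerically: E[X] ≈ 4.069e+08.

E[X] = 1946195068359375 · (1/3)^{14} = 1220703125/3 ≈ 4.069e+08.


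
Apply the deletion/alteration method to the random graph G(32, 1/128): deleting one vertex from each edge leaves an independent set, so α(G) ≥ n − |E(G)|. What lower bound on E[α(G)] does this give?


E[|E(G)|] = C(32, 2)·p = 496 · (1/128) = 31/8.
E[α(G)] ≥ n − E[|E(G)|] = 32 − 31/8 = 225/8.
Numerically: ≈ 28.125000.
(This is only a lower bound; the true E[α(G)] may be larger.)

E[α(G)] ≥ 225/8 ≈ 28.125000.


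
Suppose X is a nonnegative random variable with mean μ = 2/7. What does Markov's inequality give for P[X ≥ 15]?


μ = E[X] = 2/7, a = 15.
Markov: P[X ≥ 15] ≤ μ/a = (2/7)/15 = 2/105.
Numerically: ≈ 0.01905.
(Since a = 15 > μ = 0.28571, the bound 2/105 is < 1 and informative.)

P[X ≥ 15] ≤ 2/105 ≈ 0.01905.


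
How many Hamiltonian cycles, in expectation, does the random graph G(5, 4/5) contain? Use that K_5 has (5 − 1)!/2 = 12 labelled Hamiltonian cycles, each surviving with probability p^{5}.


K_5 has (5 − 1)!/2 = 12 labelled Hamiltonian cycles.
For each such Hamiltonian cycle H, let X_H = 1 if all 5 edges of H are present in G. Then P[X_H = 1] = p^{5} = (4/5)^{5} = 1024/3125.
Summing the indicators: E[X] = Σ_H E[X_H] = 12 · p^{5} = 12 · 1024/3125 = 12288/3125.
Numerically: E[X] ≈ 3.93216.

E[X] = 12 · (4/5)^{5} = 12288/3125 ≈ 3.93216.


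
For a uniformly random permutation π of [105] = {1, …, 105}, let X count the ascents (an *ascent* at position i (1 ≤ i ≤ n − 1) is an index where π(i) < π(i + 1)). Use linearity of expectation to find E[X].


Write X = Σ X_I over i = 1, …, 104, with X_I the indicator of one ascent.
There are 104 indicators.
For each fixed i, the pair (π(i), π(i+1)) is a uniformly random ordered pair of distinct values from {1, …, 105}; by symmetry P[π(i) < π(i+1)] = 1/2.
By linearity: E[X] = 104 · (1/2) = (105 − 1) · (1/2) = 52 ≈ 52.000.

E[X] = 52 = 52.000.


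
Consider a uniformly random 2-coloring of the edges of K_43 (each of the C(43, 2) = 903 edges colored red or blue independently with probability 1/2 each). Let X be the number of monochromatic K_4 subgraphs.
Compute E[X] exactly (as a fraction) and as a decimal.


Let X = Σ_S X_S over the C(43, 4) = 123410 subsets S of size 4, where X_S = 1 if the K_4 on S is monochromatic.
For a fixed S, the K_4 on S has C(4, 2) = 6 edges. P[all 6 edges red] = (1/2)^6, and likewise for blue, so P[monochromatic] = 2·(1/2)^6 = 2^{1 − 6} = 1/32.
Summing: E[X] = C(43, 4) · 2^{1 − 6} = 123410 · 1/32 = 61705/16.
Numerically: E[X] ≈ 3856.562.

E[X] = C(43,4)·2^(1−C(4,2)) = 61705/16 ≈ 3856.562.


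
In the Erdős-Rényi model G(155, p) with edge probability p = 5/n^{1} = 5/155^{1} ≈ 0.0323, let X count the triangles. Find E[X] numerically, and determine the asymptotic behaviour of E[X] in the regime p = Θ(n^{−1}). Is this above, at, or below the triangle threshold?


Number of potential triangles: C(155, 3) = 608685.
Each occurs with probability p³ ≈ (0.0323)³ ≈ 3.35672e-05.
By linearity: E[X] = C(155, 3)·p³ ≈ 608685 · 3.35672e-05 ≈ 20.432.
Here α = 1, so p = 5/n is exactly at the triangle threshold p ~ 1/n. Asymptotically E[X] → c³/6 = 5³/6 = 125/6 ≈ 20.833, a bounded constant. In this regime the triangle count is asymptotically Poisson(c³/6).

E[X] ≈ 20.432; in regime p = Θ(1/n^{1}) E[X] stays bounded (at the triangle threshold p ~ 1/n).


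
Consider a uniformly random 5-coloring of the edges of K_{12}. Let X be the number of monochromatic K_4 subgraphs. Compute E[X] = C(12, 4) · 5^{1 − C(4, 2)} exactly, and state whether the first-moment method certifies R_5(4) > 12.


E[X] = C(12, 4) · 5^{1 − 6} = 495 · 5^{−5} = 495/3125.
As a reduced fraction: E[X] = 99/625 ≈ 0.1584000.
Is E[X] < 1? YES.
Since E[X] < 1, there exists a 5-coloring of K_{12} with no monochromatic K_4; hence R_5(4) > 12.

E[X] = 99/625 ≈ 0.1584000; E[X] < 1, so R_5(4) > 12.


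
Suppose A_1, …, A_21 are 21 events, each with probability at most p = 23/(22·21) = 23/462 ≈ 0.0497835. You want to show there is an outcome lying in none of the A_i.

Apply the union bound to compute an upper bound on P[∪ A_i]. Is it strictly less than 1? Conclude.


Union bound: P[∪_{i=1}^{21} A_i] ≤ Σ_i P[A_i] ≤ 21·p = 21·(23/462) = 23/22.
Numerically: 23/22 ≈ 1.0454545.
Is 23/22 < 1? NO.
Since the bound 23/22 is ≥ 1, the union bound is uninformative here; it does NOT by itself certify existence.

21·p = 23/22 ≈ 1.0454545; existence NOT certified by the union bound.


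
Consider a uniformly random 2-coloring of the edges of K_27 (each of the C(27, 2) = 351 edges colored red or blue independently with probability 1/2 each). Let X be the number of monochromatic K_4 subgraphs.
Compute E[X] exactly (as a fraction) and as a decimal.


Let X = Σ_S X_S over the C(27, 4) = 17550 subsets S of size 4, where X_S = 1 if the K_4 on S is monochromatic.
For a fixed S, the K_4 on S has C(4, 2) = 6 edges. P[all 6 edges red] = (1/2)^6, and likewise for blue, so P[monochromatic] = 2·(1/2)^6 = 2^{1 − 6} = 1/32.
Summing: E[X] = C(27, 4) · 2^{1 − 6} = 17550 · 1/32 = 8775/16.
Numerically: E[X] ≈ 548.43750.

E[X] = C(27,4)·2^(1−C(4,2)) = 8775/16 ≈ 548.43750.


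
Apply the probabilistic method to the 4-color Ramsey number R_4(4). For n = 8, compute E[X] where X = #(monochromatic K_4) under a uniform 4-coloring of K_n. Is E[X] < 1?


E[X] = C(8, 4) · 4^{1 − 6} = 70 · 4^{−5} = 70/1024.
As a reduced fraction: E[X] = 35/512 ≈ 0.068.
Is E[X] < 1? YES.
Since E[X] < 1, there exists a 4-coloring of K_{8} with no monochromatic K_4; hence R_4(4) > 8.

E[X] = 35/512 ≈ 0.068; E[X] < 1, so R_4(4) > 8.


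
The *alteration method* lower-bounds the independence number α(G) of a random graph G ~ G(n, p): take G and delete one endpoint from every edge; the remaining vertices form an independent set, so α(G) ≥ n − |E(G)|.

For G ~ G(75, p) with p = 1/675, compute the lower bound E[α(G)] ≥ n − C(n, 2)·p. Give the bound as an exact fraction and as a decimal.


E[|E(G)|] = C(75, 2)·p = 2775 · (1/675) = 37/9.
E[α(G)] ≥ n − E[|E(G)|] = 75 − 37/9 = 638/9.
Numerically: ≈ 70.88889.
(This is only a lower bound; the true E[α(G)] may be larger.)

E[α(G)] ≥ 638/9 ≈ 70.88889.


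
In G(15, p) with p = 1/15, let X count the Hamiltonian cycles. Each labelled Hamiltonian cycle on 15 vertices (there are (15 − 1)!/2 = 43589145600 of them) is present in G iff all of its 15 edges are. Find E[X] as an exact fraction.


K_15 has (15 − 1)!/2 = 43589145600 labelled Hamiltonian cycles.
For each such Hamiltonian cycle H, let X_H = 1 if all 15 edges of H are present in G. Then P[X_H = 1] = p^{15} = (1/15)^{15} = 1/437893890380859375.
By linearity of expectation: E[X] = Σ_H E[X_H] = 43589145600 · p^{15} = 43589145600 · 1/437893890380859375 = 7175168/72081298828125.
Numerically: E[X] ≈ 9.95e-08.

E[X] = 43589145600 · (1/15)^{15} = 7175168/72081298828125 ≈ 9.95e-08.


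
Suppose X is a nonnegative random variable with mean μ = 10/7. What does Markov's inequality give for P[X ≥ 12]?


μ = E[X] = 10/7, a = 12.
Markov: P[X ≥ 12] ≤ μ/a = (10/7)/12 = 5/42.
Numerically: ≈ 0.119.
(Since a = 12 > μ = 1.429, the bound 5/42 is < 1 and informative.)

P[X ≥ 12] ≤ 5/42 ≈ 0.119.


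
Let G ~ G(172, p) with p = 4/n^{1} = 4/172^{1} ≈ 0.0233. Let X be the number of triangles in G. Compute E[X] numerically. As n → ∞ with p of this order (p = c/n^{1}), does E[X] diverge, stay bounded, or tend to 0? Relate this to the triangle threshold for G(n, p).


Number of potential triangles: C(172, 3) = 833340.
Each occurs with probability p³ ≈ (0.0233)³ ≈ 1.25775e-05.
By linearity: E[X] = C(172, 3)·p³ ≈ 833340 · 1.25775e-05 ≈ 10.481.
Here α = 1, so p = 4/n is exactly at the triangle threshold p ~ 1/n. Asymptotically E[X] → c³/6 = 4³/6 = 32/3 ≈ 10.667, a bounded constant. In this regime the triangle count is asymptotically Poisson(c³/6).

E[X] ≈ 10.481; in regime p = Θ(1/n^{1}) E[X] stays bounded (at the triangle threshold p ~ 1/n).


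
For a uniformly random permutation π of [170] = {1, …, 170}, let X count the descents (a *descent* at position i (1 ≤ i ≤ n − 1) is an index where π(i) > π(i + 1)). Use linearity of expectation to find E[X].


Write X = Σ X_I over i = 1, …, 169, with X_I the indicator of one descent.
There are 169 indicators.
For each fixed i, the pair (π(i), π(i+1)) is a uniformly random ordered pair of distinct values from {1, …, 170}; by symmetry P[π(i) > π(i+1)] = 1/2.
By linearity: E[X] = 169 · (1/2) = (170 − 1) · (1/2) = 169/2 ≈ 84.5000.

E[X] = 169/2 = 84.5000.


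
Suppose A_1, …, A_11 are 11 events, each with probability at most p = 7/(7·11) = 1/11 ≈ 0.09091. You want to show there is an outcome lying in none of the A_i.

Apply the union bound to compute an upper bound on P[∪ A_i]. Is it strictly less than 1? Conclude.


Union bound: P[∪_{i=1}^{11} A_i] ≤ Σ_i P[A_i] ≤ 11·p = 11·(1/11) = 1.
Numerically: 1 ≈ 1.00000.
Is 1 < 1? NO.
Since the bound 1 is ≥ 1, the union bound is uninformative here; it does NOT by itself certify existence.

11·p = 1 ≈ 1.00000; existence NOT certified by the union bound.


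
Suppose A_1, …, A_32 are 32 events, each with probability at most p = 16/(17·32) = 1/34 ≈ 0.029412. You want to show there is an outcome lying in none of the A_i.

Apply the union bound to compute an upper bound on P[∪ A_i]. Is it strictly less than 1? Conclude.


Union bound: P[∪_{i=1}^{32} A_i] ≤ Σ_i P[A_i] ≤ 32·p = 32·(1/34) = 16/17.
Numerically: 16/17 ≈ 0.941176.
Is 16/17 < 1? YES.
Since P[∪ A_i] ≤ 16/17 < 1, the complement has P[∩ A_i^c] ≥ 1 − 16/17 = 1/17 > 0, so some outcome avoids every A_i.

32·p = 16/17 ≈ 0.941176; existence CERTIFIED by the union bound.


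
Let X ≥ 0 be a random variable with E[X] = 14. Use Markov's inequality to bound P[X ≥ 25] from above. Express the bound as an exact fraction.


μ = E[X] = 14, a = 25.
Markov: P[X ≥ 25] ≤ μ/a = (14)/25 = 14/25.
Numerically: ≈ 0.560.
(Since a = 25 > μ = 14.000, the bound 14/25 is < 1 and informative.)

P[X ≥ 25] ≤ 14/25 ≈ 0.560.


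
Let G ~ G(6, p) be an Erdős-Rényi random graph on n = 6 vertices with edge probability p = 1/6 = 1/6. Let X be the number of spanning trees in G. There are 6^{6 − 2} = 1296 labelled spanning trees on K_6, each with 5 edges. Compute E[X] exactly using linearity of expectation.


K_6 has 6^{6 − 2} = 1296 labelled spanning trees.
For each such spanning tree H, let X_H = 1 if all 5 edges of H are present in G. Then P[X_H = 1] = p^{5} = (1/6)^{5} = 1/7776.
By linearity: E[X] = Σ_H E[X_H] = 1296 · p^{5} = 1296 · 1/7776 = 1/6.
Numerically: E[X] ≈ 0.166667.

E[X] = 1296 · (1/6)^{5} = 1/6 ≈ 0.166667.


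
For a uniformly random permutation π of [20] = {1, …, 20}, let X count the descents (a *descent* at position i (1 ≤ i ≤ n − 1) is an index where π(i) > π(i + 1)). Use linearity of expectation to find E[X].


Write X = Σ X_I over i = 1, …, 19, with X_I the indicator of one descent.
There are 19 indicators.
For each fixed i, the pair (π(i), π(i+1)) is a uniformly random ordered pair of distinct values from {1, …, 20}; by symmetry P[π(i) > π(i+1)] = 1/2.
By linearity: E[X] = 19 · (1/2) = (20 − 1) · (1/2) = 19/2 ≈ 9.5000.

E[X] = 19/2 = 9.5000.


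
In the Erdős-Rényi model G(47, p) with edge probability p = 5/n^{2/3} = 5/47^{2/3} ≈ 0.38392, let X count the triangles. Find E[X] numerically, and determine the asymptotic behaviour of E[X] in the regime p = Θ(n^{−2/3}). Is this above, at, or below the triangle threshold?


Number of potential triangles: C(47, 3) = 16215.
Each occurs with probability p³ ≈ (0.38392)³ ≈ 5.6586691e-02.
By linearity: E[X] = C(47, 3)·p³ ≈ 16215 · 5.6586691e-02 ≈ 917.55319.
Since α = 2/3 < 1, p = c/n^{2/3} ≫ 1/n is above the triangle threshold p ~ 1/n. Asymptotically E[X] ~ (c³/6)·n^{3(1−α)} = (5³/6)·n^{1} → ∞; triangles are abundant w.h.p.

E[X] ≈ 917.55319; in regime p = Θ(1/n^{2/3}) E[X] diverges (above the triangle threshold p ~ 1/n).


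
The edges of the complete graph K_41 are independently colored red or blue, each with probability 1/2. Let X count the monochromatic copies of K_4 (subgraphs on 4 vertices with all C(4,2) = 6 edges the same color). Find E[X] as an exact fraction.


Let X = Σ_S X_S over the C(41, 4) = 101270 subsets S of size 4, where X_S = 1 if the K_4 on S is monochromatic.
For a fixed S, the K_4 on S has C(4, 2) = 6 edges. P[all 6 edges red] = (1/2)^6, and likewise for blue, so P[monochromatic] = 2·(1/2)^6 = 2^{1 − 6} = 1/32.
By linearity of expectation: E[X] = C(41, 4) · 2^{1 − 6} = 101270 · 1/32 = 50635/16.
Numerically: E[X] ≈ 3164.687500.

E[X] = C(41,4)·2^(1−C(4,2)) = 50635/16 ≈ 3164.687500.


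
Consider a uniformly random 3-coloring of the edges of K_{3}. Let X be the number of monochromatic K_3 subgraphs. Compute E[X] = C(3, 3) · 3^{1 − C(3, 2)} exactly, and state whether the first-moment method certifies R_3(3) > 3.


E[X] = C(3, 3) · 3^{1 − 3} = 1 · 3^{−2} = 1/9.
As a reduced fraction: E[X] = 1/9 ≈ 0.111.
Is E[X] < 1? YES.
Since E[X] < 1, there exists a 3-coloring of K_{3} with no monochromatic K_3; hence R_3(3) > 3.

E[X] = 1/9 ≈ 0.111; E[X] < 1, so R_3(3) > 3.


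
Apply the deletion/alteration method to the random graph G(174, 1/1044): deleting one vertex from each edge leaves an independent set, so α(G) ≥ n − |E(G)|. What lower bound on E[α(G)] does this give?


E[|E(G)|] = C(174, 2)·p = 15051 · (1/1044) = 173/12.
E[α(G)] ≥ n − E[|E(G)|] = 174 − 173/12 = 1915/12.
Numerically: ≈ 159.58333.
(This is only a lower bound; the true E[α(G)] may be larger.)

E[α(G)] ≥ 1915/12 ≈ 159.58333.


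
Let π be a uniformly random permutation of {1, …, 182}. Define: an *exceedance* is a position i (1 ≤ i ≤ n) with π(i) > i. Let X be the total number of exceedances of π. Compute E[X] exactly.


Write X = Σ_{i=1}^{182} X_i, where X_i = 1_{π(i) > i}.
For each fixed i, π(i) is uniform over {1, …, 182} (marginal of a uniform permutation), so P[π(i) > i] = (n − i)/n. Summing: Σ_{i=1}^{182} (n − i)/n = (0 + 1 + … + 181)/182 = 182(182 − 1)/(2·182) = (182 − 1)/2.
Hence E[X] = Σ_{i=1}^{182} (182 − i)/182 = 181/2 ≈ 90.500.

E[X] = 181/2 = 90.500.


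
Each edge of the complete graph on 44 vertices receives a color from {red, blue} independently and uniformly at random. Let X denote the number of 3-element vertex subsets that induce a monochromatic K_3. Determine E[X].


Let X = Σ_S X_S over the C(44, 3) = 13244 subsets S of size 3, where X_S = 1 if the K_3 on S is monochromatic.
For a fixed S, the K_3 on S has C(3, 2) = 3 edges. P[all 3 edges red] = (1/2)^3, and likewise for blue, so P[monochromatic] = 2·(1/2)^3 = 2^{1 − 3} = 1/4.
By linearity of expectation: E[X] = C(44, 3) · 2^{1 − 3} = 13244 · 1/4 = 3311.
Numerically: E[X] ≈ 3311.00000.

E[X] = C(44,3)·2^(1−C(3,2)) = 3311 ≈ 3311.00000.


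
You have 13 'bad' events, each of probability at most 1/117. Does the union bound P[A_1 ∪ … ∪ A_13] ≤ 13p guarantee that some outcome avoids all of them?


Union bound: P[∪_{i=1}^{13} A_i] ≤ Σ_i P[A_i] ≤ 13·p = 13·(1/117) = 1/9.
Numerically: 1/9 ≈ 0.111111.
Is 1/9 < 1? YES.
Since P[∪ A_i] ≤ 1/9 < 1, the complement has P[∩ A_i^c] ≥ 1 − 1/9 = 8/9 > 0, so some outcome avoids every A_i.

13·p = 1/9 ≈ 0.111111; existence CERTIFIED by the union bound.


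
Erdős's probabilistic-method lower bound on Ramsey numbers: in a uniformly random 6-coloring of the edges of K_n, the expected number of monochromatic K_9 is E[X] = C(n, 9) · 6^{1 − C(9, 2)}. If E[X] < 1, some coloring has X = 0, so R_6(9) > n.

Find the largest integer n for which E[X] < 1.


We need C(n, 9) · 6^{1 − 36} < 1, i.e. C(n, 9) < 6^{36 − 1} = 1719070799748422591028658176.
Check values of n near the boundary:
  n = 4402: C(4402, 9) = 1696419745356657449393393700; 1696419745356657449393393700 < 1719070799748422591028658176? YES
  n = 4403: C(4403, 9) = 1699894433046281918452233150; 1699894433046281918452233150 < 1719070799748422591028658176? YES
  n = 4404: C(4404, 9) = 1703375445537161676647015880; 1703375445537161676647015880 < 1719070799748422591028658176? YES
  n = 4405: C(4405, 9) = 1706862792900636302463627150; 1706862792900636302463627150 < 1719070799748422591028658176? YES
  n = 4406: C(4406, 9) = 1710356485221788389505285700; 1710356485221788389505285700 < 1719070799748422591028658176? YES
  n = 4407: C(4407, 9) = 1713856532599459170657070050; 1713856532599459170657070050 < 1719070799748422591028658176? YES
  n = 4408: C(4408, 9) = 1717362945146264156457459600; 1717362945146264156457459600 < 1719070799748422591028658176? YES
  n = 4409: C(4409, 9) = 1720875732988608787686577131; 1720875732988608787686577131 < 1719070799748422591028658176? NO
  n = 4410: C(4410, 9) = 1724394906266704102180823710; 1724394906266704102180823710 < 1719070799748422591028658176? NO
  n = 4411: C(4411, 9) = 1727920475134582415883601405; 1727920475134582415883601405 < 1719070799748422591028658176? NO
The largest n with C(n, 9) < 1719070799748422591028658176 is n = 4408 (where E[X] = 35778394690547169926197075/35813974994758803979763712 ≈ 0.99901). Hence R_6(9) > 4408, i.e. R_6(9) ≥ 4409.

Largest n = 4408; hence R_6(9) > 4408.


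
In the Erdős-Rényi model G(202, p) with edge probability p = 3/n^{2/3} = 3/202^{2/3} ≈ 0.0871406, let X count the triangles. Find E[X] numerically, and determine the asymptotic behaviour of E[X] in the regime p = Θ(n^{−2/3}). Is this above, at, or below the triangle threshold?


Number of potential triangles: C(202, 3) = 1353400.
Each occurs with probability p³ ≈ (0.0871406)³ ≈ 6.61699833e-04.
By linearity: E[X] = C(202, 3)·p³ ≈ 1353400 · 6.61699833e-04 ≈ 895.544554.
Since α = 2/3 < 1, p = c/n^{2/3} ≫ 1/n is above the triangle threshold p ~ 1/n. Asymptotically E[X] ~ (c³/6)·n^{3(1−α)} = (3³/6)·n^{1} → ∞; triangles are abundant w.h.p.

E[X] ≈ 895.544554; in regime p = Θ(1/n^{2/3}) E[X] diverges (above the triangle threshold p ~ 1/n).


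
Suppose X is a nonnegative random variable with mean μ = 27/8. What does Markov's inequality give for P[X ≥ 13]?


μ = E[X] = 27/8, a = 13.
Markov: P[X ≥ 13] ≤ μ/a = (27/8)/13 = 27/104.
Numerically: ≈ 0.25962.
(Since a = 13 > μ = 3.37500, the bound 27/104 is < 1 and informative.)

P[X ≥ 13] ≤ 27/104 ≈ 0.25962.


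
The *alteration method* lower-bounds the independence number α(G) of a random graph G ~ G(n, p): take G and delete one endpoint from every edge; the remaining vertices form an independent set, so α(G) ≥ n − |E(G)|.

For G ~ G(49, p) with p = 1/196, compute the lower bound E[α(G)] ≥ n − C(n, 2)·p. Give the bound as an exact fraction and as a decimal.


E[|E(G)|] = C(49, 2)·p = 1176 · (1/196) = 6.
E[α(G)] ≥ n − E[|E(G)|] = 49 − 6 = 43.
Numerically: ≈ 43.000.
(This is only a lower bound; the true E[α(G)] may be larger.)

E[α(G)] ≥ 43 ≈ 43.000.


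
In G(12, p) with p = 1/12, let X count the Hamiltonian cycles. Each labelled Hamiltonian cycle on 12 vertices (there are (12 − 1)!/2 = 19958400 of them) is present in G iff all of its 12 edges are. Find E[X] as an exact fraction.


K_12 has (12 − 1)!/2 = 19958400 labelled Hamiltonian cycles.
For each such Hamiltonian cycle H, let X_H = 1 if all 12 edges of H are present in G. Then P[X_H = 1] = p^{12} = (1/12)^{12} = 1/8916100448256.
Summing the indicators: E[X] = Σ_H E[X_H] = 19958400 · p^{12} = 19958400 · 1/8916100448256 = 1925/859963392.
Numerically: E[X] ≈ 2.24e-06.

E[X] = 19958400 · (1/12)^{12} = 1925/859963392 ≈ 2.24e-06.


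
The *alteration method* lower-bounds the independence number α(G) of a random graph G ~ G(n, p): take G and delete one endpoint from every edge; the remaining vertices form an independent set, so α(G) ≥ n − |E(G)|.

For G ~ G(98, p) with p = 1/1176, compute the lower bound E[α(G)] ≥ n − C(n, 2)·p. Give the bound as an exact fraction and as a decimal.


E[|E(G)|] = C(98, 2)·p = 4753 · (1/1176) = 97/24.
E[α(G)] ≥ n − E[|E(G)|] = 98 − 97/24 = 2255/24.
Numerically: ≈ 93.958.
(This is only a lower bound; the true E[α(G)] may be larger.)

E[α(G)] ≥ 2255/24 ≈ 93.958.


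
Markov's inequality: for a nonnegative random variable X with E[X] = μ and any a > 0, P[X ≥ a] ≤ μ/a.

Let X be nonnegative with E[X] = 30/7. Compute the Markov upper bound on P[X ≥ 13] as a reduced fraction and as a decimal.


μ = E[X] = 30/7, a = 13.
Markov: P[X ≥ 13] ≤ μ/a = (30/7)/13 = 30/91.
Numerically: ≈ 0.330.
(Since a = 13 > μ = 4.286, the bound 30/91 is < 1 and informative.)

P[X ≥ 13] ≤ 30/91 ≈ 0.330.


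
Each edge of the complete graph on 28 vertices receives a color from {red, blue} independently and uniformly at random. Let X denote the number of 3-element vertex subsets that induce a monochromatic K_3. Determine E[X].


Let X = Σ_S X_S over the C(28, 3) = 3276 subsets S of size 3, where X_S = 1 if the K_3 on S is monochromatic.
For a fixed S, the K_3 on S has C(3, 2) = 3 edges. P[all 3 edges red] = (1/2)^3, and likewise for blue, so P[monochromatic] = 2·(1/2)^3 = 2^{1 − 3} = 1/4.
By linearity of expectation: E[X] = C(28, 3) · 2^{1 − 3} = 3276 · 1/4 = 819.
Numerically: E[X] ≈ 819.0000.

E[X] = C(28,3)·2^(1−C(3,2)) = 819 ≈ 819.0000.


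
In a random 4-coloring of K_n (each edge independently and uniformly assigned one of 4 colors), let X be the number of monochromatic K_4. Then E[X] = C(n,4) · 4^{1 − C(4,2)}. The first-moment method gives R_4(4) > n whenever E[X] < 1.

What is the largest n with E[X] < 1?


We need C(n, 4) · 4^{1 − 6} < 1, i.e. C(n, 4) < 4^{6 − 1} = 1024.
Check values of n near the boundary:
  n = 13: C(13, 4) = 715; 715 < 1024? YES
  n = 14: C(14, 4) = 1001; 1001 < 1024? YES
  n = 15: C(15, 4) = 1365; 1365 < 1024? NO
  n = 16: C(16, 4) = 1820; 1820 < 1024? NO
The largest n with C(n, 4) < 1024 is n = 14 (where E[X] = 1001/1024 ≈ 0.978). Hence R_4(4) > 14, i.e. R_4(4) ≥ 15.

Largest n = 14; hence R_4(4) > 14.


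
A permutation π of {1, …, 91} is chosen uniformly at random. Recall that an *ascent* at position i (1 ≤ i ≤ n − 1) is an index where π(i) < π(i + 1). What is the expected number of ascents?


Write X = Σ X_I over i = 1, …, 90, with X_I the indicator of one ascent.
There are 90 indicators.
For each fixed i, the pair (π(i), π(i+1)) is a uniformly random ordered pair of distinct values from {1, …, 91}; by symmetry P[π(i) < π(i+1)] = 1/2.
By linearity: E[X] = 90 · (1/2) = (91 − 1) · (1/2) = 45 ≈ 45.000.

E[X] = 45 = 45.000.


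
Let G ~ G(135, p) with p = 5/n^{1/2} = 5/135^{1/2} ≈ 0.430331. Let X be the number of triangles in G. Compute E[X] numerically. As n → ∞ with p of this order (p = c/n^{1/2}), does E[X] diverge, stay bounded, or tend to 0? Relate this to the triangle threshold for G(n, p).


Number of potential triangles: C(135, 3) = 400995.
Each occurs with probability p³ ≈ (0.430331)³ ≈ 7.96910154e-02.
By linearity: E[X] = C(135, 3)·p³ ≈ 400995 · 7.96910154e-02 ≈ 31955.698702.
Since α = 1/2 < 1, p = c/n^{1/2} ≫ 1/n is above the triangle threshold p ~ 1/n. Asymptotically E[X] ~ (c³/6)·n^{3(1−α)} = (5³/6)·n^{1.5} → ∞; triangles are abundant w.h.p.

E[X] ≈ 31955.698702; in regime p = Θ(1/n^{1/2}) E[X] diverges (above the triangle threshold p ~ 1/n).


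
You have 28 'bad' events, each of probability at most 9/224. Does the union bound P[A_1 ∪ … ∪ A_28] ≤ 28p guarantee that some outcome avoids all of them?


Union bound: P[∪_{i=1}^{28} A_i] ≤ Σ_i P[A_i] ≤ 28·p = 28·(9/224) = 9/8.
Numerically: 9/8 ≈ 1.12500.
Is 9/8 < 1? NO.
Since the bound 9/8 is ≥ 1, the union bound is uninformative here; it does NOT by itself certify existence.

28·p = 9/8 ≈ 1.12500; existence NOT certified by the union bound.


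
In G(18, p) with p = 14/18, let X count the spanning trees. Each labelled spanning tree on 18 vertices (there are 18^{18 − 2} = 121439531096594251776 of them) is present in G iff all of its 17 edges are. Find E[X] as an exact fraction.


K_18 has 18^{18 − 2} = 121439531096594251776 labelled spanning trees.
For each such spanning tree H, let X_H = 1 if all 17 edges of H are present in G. Then P[X_H = 1] = p^{17} = (7/9)^{17} = 232630513987207/16677181699666569.
Summing the indicators: E[X] = Σ_H E[X_H] = 121439531096594251776 · p^{17} = 121439531096594251776 · 232630513987207/16677181699666569 = 15245673364665597952/9.
Numerically: E[X] ≈ 1.694e+18.

E[X] = 121439531096594251776 · (7/9)^{17} = 15245673364665597952/9 ≈ 1.694e+18.


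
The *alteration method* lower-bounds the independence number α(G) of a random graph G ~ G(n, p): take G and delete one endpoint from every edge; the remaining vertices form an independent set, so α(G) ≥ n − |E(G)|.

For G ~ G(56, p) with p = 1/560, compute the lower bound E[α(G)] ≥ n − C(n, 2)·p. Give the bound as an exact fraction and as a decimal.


E[|E(G)|] = C(56, 2)·p = 1540 · (1/560) = 11/4.
E[α(G)] ≥ n − E[|E(G)|] = 56 − 11/4 = 213/4.
Numerically: ≈ 53.25000.
(This is only a lower bound; the true E[α(G)] may be larger.)

E[α(G)] ≥ 213/4 ≈ 53.25000.


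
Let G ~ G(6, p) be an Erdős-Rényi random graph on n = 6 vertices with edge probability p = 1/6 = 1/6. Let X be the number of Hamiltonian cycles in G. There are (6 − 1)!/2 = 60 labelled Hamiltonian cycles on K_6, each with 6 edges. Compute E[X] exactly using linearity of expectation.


K_6 has (6 − 1)!/2 = 60 labelled Hamiltonian cycles.
For each such Hamiltonian cycle H, let X_H = 1 if all 6 edges of H are present in G. Then P[X_H = 1] = p^{6} = (1/6)^{6} = 1/46656.
By linearity of expectation: E[X] = Σ_H E[X_H] = 60 · p^{6} = 60 · 1/46656 = 5/3888.
Numerically: E[X] ≈ 0.001286.

E[X] = 60 · (1/6)^{6} = 5/3888 ≈ 0.001286.


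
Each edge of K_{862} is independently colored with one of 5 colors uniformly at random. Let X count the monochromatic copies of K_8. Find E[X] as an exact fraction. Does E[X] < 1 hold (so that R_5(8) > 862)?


E[X] = C(862, 8) · 5^{1 − 28} = 7317951015318931845 · 5^{−27} = 7317951015318931845/7450580596923828125.
As a reduced fraction: E[X] = 1463590203063786369/1490116119384765625 ≈ 0.9822.
Is E[X] < 1? YES.
Since E[X] < 1, there exists a 5-coloring of K_{862} with no monochromatic K_8; hence R_5(8) > 862.

E[X] = 1463590203063786369/1490116119384765625 ≈ 0.9822; E[X] < 1, so R_5(8) > 862.


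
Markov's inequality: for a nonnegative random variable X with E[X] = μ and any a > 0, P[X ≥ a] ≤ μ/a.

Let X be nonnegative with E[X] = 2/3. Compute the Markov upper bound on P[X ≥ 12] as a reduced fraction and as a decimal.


μ = E[X] = 2/3, a = 12.
Markov: P[X ≥ 12] ≤ μ/a = (2/3)/12 = 1/18.
Numerically: ≈ 0.056.
(Since a = 12 > μ = 0.667, the bound 1/18 is < 1 and informative.)

P[X ≥ 12] ≤ 1/18 ≈ 0.056.


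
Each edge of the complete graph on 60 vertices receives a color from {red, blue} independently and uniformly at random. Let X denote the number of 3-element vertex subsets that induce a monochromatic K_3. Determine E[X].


Let X = Σ_S X_S over the C(60, 3) = 34220 subsets S of size 3, where X_S = 1 if the K_3 on S is monochromatic.
For a fixed S, the K_3 on S has C(3, 2) = 3 edges. P[all 3 edges red] = (1/2)^3, and likewise for blue, so P[monochromatic] = 2·(1/2)^3 = 2^{1 − 3} = 1/4.
By linearity: E[X] = C(60, 3) · 2^{1 − 3} = 34220 · 1/4 = 8555.
Numerically: E[X] ≈ 8555.000000.

E[X] = C(60,3)·2^(1−C(3,2)) = 8555 ≈ 8555.000000.


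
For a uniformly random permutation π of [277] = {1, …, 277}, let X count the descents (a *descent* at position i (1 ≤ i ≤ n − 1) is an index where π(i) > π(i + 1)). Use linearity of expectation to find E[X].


Write X = Σ X_I over i = 1, …, 276, with X_I the indicator of one descent.
There are 276 indicators.
For each fixed i, the pair (π(i), π(i+1)) is a uniformly random ordered pair of distinct values from {1, …, 277}; by symmetry P[π(i) > π(i+1)] = 1/2.
By linearity: E[X] = 276 · (1/2) = (277 − 1) · (1/2) = 138 ≈ 138.0000.

E[X] = 138 = 138.0000.


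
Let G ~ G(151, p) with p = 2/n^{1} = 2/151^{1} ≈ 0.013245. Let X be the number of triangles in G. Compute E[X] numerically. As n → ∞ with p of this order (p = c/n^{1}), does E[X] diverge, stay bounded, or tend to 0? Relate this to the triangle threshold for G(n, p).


Number of potential triangles: C(151, 3) = 562475.
Each occurs with probability p³ ≈ (0.013245)³ ≈ 2.3235881e-06.
By linearity: E[X] = C(151, 3)·p³ ≈ 562475 · 2.3235881e-06 ≈ 1.30696.
Here α = 1, so p = 2/n is exactly at the triangle threshold p ~ 1/n. Asymptotically E[X] → c³/6 = 2³/6 = 4/3 ≈ 1.33333, a bounded constant. In this regime the triangle count is asymptotically Poisson(c³/6).

E[X] ≈ 1.30696; in regime p = Θ(1/n^{1}) E[X] stays bounded (at the triangle threshold p ~ 1/n).


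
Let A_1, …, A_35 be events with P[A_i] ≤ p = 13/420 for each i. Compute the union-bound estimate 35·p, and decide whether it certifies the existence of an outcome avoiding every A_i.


Union bound: P[∪_{i=1}^{35} A_i] ≤ Σ_i P[A_i] ≤ 35·p = 35·(13/420) = 13/12.
Numerically: 13/12 ≈ 1.083.
Is 13/12 < 1? NO.
Since the bound 13/12 is ≥ 1, the union bound is uninformative here; it does NOT by itself certify existence.

35·p = 13/12 ≈ 1.083; existence NOT certified by the union bound.


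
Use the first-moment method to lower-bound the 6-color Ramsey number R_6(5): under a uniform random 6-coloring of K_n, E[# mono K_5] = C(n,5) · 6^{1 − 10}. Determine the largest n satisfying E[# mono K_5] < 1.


We need C(n, 5) · 6^{1 − 10} < 1, i.e. C(n, 5) < 6^{10 − 1} = 10077696.
Check values of n near the boundary:
  n = 66: C(66, 5) = 8936928; 8936928 < 10077696? YES
  n = 67: C(67, 5) = 9657648; 9657648 < 10077696? YES
  n = 68: C(68, 5) = 10424128; 10424128 < 10077696? NO
The largest n with C(n, 5) < 10077696 is n = 67 (where E[X] = 67067/69984 ≈ 0.958319). Hence R_6(5) > 67, i.e. R_6(5) ≥ 68.

Largest n = 67; hence R_6(5) > 67.


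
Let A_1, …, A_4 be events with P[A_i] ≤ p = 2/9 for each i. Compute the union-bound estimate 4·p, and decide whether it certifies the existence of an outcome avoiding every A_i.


Union bound: P[∪_{i=1}^{4} A_i] ≤ Σ_i P[A_i] ≤ 4·p = 4·(2/9) = 8/9.
Numerically: 8/9 ≈ 0.8888889.
Is 8/9 < 1? YES.
Since P[∪ A_i] ≤ 8/9 < 1, the complement has P[∩ A_i^c] ≥ 1 − 8/9 = 1/9 > 0, so some outcome avoids every A_i.

4·p = 8/9 ≈ 0.8888889; existence CERTIFIED by the union bound.


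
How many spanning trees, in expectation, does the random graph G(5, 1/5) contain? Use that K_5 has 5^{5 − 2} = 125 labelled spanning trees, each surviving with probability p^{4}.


K_5 has 5^{5 − 2} = 125 labelled spanning trees.
For each such spanning tree H, let X_H = 1 if all 4 edges of H are present in G. Then P[X_H = 1] = p^{4} = (1/5)^{4} = 1/625.
By linearity: E[X] = Σ_H E[X_H] = 125 · p^{4} = 125 · 1/625 = 1/5.
Numerically: E[X] ≈ 0.2.

E[X] = 125 · (1/5)^{4} = 1/5 ≈ 0.2.


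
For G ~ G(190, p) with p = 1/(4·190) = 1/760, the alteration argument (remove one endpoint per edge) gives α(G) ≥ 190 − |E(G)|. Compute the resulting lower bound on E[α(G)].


E[|E(G)|] = C(190, 2)·p = 17955 · (1/760) = 189/8.
E[α(G)] ≥ n − E[|E(G)|] = 190 − 189/8 = 1331/8.
Numerically: ≈ 166.37500.
(This is only a lower bound; the true E[α(G)] may be larger.)

E[α(G)] ≥ 1331/8 ≈ 166.37500.


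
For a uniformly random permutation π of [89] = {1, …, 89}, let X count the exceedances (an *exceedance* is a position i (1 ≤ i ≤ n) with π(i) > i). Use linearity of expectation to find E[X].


Write X = Σ_{i=1}^{89} X_i, where X_i = 1_{π(i) > i}.
For each fixed i, π(i) is uniform over {1, …, 89} (marginal of a uniform permutation), so P[π(i) > i] = (n − i)/n. Summing: Σ_{i=1}^{89} (n − i)/n = (0 + 1 + … + 88)/89 = 89(89 − 1)/(2·89) = (89 − 1)/2.
Hence E[X] = Σ_{i=1}^{89} (89 − i)/89 = 44 ≈ 44.00000.

E[X] = 44 = 44.00000.


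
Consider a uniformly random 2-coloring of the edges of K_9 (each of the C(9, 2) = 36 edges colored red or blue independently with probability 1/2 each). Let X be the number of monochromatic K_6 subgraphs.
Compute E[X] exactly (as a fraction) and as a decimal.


Let X = Σ_S X_S over the C(9, 6) = 84 subsets S of size 6, where X_S = 1 if the K_6 on S is monochromatic.
For a fixed S, the K_6 on S has C(6, 2) = 15 edges. P[all 15 edges red] = (1/2)^15, and likewise for blue, so P[monochromatic] = 2·(1/2)^15 = 2^{1 − 15} = 1/16384.
By linearity: E[X] = C(9, 6) · 2^{1 − 15} = 84 · 1/16384 = 21/4096.
Numerically: E[X] ≈ 0.00513.

E[X] = C(9,6)·2^(1−C(6,2)) = 21/4096 ≈ 0.00513.
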